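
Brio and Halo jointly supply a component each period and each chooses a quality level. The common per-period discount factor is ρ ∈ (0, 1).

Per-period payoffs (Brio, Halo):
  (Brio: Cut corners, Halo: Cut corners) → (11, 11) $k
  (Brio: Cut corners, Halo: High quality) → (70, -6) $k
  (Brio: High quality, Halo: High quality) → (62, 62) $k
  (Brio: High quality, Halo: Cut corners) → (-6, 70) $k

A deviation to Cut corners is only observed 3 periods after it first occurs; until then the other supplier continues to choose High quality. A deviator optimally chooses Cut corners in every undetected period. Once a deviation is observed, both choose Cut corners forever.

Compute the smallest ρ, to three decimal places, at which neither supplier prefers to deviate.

0.514

The best deviation is to choose Cut corners for all 3 undetected periods, earning 70 each, then 11 forever once detected.
Deviation value: 70(1−ρ^3)/(1−ρ) + 11ρ^3/(1−ρ); cooperation value: 62/(1−ρ).
IC: 62 ≥ 70(1−ρ^3) + 11ρ^3 = 70 − 59ρ^3.
So ρ^3 ≥ 8/59, giving ρ ≥ (8/59)^(1/3) ≈ 0.514.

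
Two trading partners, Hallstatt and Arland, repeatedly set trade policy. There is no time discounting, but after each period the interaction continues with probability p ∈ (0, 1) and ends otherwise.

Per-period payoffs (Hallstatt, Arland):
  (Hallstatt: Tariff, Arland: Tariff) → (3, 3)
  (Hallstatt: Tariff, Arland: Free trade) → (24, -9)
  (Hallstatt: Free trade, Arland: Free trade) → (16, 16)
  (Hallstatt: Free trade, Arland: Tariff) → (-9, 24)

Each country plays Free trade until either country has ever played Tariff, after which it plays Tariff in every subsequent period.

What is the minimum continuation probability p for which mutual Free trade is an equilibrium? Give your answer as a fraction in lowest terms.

8/21

With no time discounting, the continuation probability p plays the role of the discount factor.
Grim-trigger IC: 16/(1−p) ≥ 24 + 3p/(1−p) ⇒ p ≥ (24−16)/(24−3) = 8/21.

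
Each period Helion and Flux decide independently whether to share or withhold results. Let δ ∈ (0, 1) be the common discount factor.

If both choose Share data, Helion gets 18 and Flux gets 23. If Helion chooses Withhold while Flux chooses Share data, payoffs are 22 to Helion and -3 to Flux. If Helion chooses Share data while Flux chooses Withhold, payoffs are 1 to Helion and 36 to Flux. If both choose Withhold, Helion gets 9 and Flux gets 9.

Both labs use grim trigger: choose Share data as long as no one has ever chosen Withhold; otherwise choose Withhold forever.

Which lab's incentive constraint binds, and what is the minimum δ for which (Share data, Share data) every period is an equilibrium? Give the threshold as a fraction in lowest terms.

For Helion: deviation gain 22−18 = 4, per-period punishment loss 18−9 = 9. IC gives δ ≥ 4/13.
For Flux: gain 13, loss 14 per period, so δ ≥ 13/27.
The tighter constraint is Flux's, so cooperation needs δ ≥ 13/27.

Flux; δ ≥ 13/27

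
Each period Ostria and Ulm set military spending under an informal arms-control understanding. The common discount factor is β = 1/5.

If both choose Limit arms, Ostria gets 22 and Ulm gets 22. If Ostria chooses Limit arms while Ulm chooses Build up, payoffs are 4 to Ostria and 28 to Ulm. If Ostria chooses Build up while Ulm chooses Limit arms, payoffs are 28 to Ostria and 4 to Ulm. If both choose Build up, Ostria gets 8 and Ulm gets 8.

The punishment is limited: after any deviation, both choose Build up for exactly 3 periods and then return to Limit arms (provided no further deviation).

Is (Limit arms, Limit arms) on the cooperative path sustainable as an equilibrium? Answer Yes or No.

No

Comparing payoff streams over the 4 periods until play realigns: cooperate → 22(1+β+…+β^3); deviate → 28 + 8(β+…+β^3).
Cooperation is sustained iff (22−8)(β+…+β^3) ≥ 28−22.
β+…+β^3 = 1/5·(1−(1/5)^3)/(1−1/5) = 0.2480, and (28−22)/(22−8) = 0.4286.
0.2480 < 0.4286, so cooperation is not sustainable.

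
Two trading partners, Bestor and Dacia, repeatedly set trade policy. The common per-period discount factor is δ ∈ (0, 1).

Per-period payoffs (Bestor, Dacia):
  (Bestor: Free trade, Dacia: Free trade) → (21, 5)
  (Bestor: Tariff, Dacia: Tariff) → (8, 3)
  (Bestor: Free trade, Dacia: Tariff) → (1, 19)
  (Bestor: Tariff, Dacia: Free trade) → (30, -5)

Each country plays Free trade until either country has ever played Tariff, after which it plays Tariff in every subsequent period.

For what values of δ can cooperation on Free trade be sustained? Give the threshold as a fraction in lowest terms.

For Bestor: deviation gain 30−21 = 9, per-period punishment loss 21−8 = 13. IC gives δ ≥ 9/22.
For Dacia: gain 14, loss 2 per period, so δ ≥ 14/16 = 7/8.
The tighter constraint is Dacia's, so cooperation needs δ ≥ 7/8.

7/8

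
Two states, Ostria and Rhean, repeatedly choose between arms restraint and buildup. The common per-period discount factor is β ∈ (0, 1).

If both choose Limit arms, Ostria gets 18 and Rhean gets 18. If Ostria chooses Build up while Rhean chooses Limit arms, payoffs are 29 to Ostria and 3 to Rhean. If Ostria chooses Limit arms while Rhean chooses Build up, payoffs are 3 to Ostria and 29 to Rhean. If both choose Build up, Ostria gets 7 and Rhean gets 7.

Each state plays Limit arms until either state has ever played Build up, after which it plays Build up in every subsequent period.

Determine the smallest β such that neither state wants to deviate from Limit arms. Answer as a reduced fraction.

1/2

Under grim trigger the critical discount factor is (T−C)/(T−P) with T = 29, C = 18, P = 7.
β* = (29−18)/(29−7) = 11/22 = 1/2.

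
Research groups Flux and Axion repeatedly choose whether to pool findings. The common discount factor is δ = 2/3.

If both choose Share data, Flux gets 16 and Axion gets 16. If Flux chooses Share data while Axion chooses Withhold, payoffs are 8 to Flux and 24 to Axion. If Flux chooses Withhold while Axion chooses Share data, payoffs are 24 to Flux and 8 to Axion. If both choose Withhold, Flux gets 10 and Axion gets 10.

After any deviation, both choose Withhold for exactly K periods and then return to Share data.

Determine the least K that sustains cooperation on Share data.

No profitable deviation requires (16−10)(δ+…+δ^K) ≥ 24−16, i.e. δ+…+δ^K ≥ 4/3 ≈ 1.3333.
With δ = 2/3, the partial sums are K=1: 0.6667, K=2: 1.1111, K=3: 1.4074.
K = 3 is the first length at which the sum reaches 1.3333.

3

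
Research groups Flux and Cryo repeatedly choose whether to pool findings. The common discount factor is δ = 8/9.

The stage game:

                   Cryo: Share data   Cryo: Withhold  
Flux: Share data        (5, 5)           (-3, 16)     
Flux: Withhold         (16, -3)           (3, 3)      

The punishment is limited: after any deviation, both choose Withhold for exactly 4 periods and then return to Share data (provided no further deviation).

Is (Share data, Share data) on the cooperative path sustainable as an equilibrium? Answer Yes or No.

No

Comparing payoff streams over the 5 periods until play realigns: cooperate → 5(1+δ+…+δ^4); deviate → 16 + 3(δ+…+δ^4).
Cooperation is sustained iff (5−3)(δ+…+δ^4) ≥ 16−5.
δ+…+δ^4 = 8/9·(1−(8/9)^4)/(1−8/9) = 3.0056, and (16−5)/(5−3) = 5.5000.
3.0056 < 5.5000, so cooperation is not sustainable.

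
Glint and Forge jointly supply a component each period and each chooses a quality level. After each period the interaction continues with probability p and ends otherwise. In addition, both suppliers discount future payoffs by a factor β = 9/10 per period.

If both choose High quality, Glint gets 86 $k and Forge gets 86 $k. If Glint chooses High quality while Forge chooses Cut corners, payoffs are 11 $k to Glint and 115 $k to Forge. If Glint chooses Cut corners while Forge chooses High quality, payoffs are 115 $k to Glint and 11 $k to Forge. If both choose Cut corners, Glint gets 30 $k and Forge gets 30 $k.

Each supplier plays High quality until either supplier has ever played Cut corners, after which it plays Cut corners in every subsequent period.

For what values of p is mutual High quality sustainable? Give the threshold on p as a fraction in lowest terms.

With continuation probability p and discount β, the effective per-period discount factor is βp.
Grim-trigger IC: βp ≥ (115−86)/(115−30) = 29/85.
So p ≥ (29/85)/(9/10) = 58/153.

58/153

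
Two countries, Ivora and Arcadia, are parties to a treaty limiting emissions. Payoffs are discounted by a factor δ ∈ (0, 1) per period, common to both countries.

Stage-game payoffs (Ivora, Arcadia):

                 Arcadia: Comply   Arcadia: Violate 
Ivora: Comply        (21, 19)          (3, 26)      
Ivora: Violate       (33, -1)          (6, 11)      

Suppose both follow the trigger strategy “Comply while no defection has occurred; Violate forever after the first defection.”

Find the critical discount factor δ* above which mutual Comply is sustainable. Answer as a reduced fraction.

Ivora: cooperation gives 21 each period; deviation gives 33 once then 6 forever.
  21/(1−δ) ≥ 33 + 6δ/(1−δ) ⇒ δ ≥ 12/27 = 4/9.
Arcadia: cooperation gives 19 each period; deviation gives 26 once then 11 forever.
  δ ≥ 7/15.
Both must hold, so the binding constraint is Arcadia's: δ ≥ 7/15.

7/15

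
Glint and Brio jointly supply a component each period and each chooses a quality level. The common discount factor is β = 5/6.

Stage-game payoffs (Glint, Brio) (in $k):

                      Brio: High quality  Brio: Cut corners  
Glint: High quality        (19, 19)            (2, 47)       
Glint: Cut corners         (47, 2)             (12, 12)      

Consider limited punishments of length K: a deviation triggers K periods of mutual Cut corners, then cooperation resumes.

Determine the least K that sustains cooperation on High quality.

9

IC: β(1−β^K)/(1−β) ≥ (47−19)/(19−12) = 4.
With β = 5/6: need 1 − β^K ≥ 4·(1−5/6)/(5/6), i.e. β^K ≤ 0.2000.
Since (5/6)^8 = 0.2326 and (5/6)^9 = 0.1938, the smallest such K is 9.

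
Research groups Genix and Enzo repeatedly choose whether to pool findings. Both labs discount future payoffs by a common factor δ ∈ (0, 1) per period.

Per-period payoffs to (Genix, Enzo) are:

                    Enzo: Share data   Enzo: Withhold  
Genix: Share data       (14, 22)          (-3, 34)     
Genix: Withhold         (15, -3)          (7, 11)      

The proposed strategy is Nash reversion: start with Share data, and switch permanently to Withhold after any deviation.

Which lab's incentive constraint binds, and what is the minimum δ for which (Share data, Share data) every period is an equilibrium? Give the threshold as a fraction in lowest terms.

Genix: cooperation gives 14 each period; deviation gives 15 once then 7 forever.
  14/(1−δ) ≥ 15 + 7δ/(1−δ) ⇒ δ ≥ 1/8.
Enzo: cooperation gives 22 each period; deviation gives 34 once then 11 forever.
  δ ≥ 12/23.
Both must hold, so the binding constraint is Enzo's: δ ≥ 12/23.

Enzo; δ ≥ 12/23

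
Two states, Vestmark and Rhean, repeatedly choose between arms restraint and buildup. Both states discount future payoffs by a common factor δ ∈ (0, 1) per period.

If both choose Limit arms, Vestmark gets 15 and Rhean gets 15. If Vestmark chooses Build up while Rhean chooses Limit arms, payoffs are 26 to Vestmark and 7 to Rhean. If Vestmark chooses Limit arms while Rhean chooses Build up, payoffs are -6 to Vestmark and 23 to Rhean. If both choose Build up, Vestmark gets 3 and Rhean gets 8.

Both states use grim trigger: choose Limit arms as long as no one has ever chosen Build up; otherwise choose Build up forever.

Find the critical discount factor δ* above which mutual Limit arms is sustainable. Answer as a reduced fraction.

Vestmark's threshold: (26−15)/(26−3) = 11/23.
Rhean's threshold: (23−15)/(23−8) = 8/15.
11/23 < 8/15, so Rhean binds and δ* = 8/15.

8/15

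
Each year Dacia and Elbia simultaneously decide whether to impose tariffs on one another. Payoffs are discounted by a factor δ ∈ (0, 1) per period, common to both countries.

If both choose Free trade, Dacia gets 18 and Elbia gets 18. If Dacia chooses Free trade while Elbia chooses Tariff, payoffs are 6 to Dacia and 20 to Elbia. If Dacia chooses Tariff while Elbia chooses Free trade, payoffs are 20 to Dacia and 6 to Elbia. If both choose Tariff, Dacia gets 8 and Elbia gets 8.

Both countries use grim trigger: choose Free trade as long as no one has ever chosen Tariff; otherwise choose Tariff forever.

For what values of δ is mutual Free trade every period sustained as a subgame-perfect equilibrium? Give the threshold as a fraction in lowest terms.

18/(1−δ) ≥ 20 + 8δ/(1−δ)
18 ≥ 20 − 12δ
δ ≥ 2/12 = 1/6.

1/6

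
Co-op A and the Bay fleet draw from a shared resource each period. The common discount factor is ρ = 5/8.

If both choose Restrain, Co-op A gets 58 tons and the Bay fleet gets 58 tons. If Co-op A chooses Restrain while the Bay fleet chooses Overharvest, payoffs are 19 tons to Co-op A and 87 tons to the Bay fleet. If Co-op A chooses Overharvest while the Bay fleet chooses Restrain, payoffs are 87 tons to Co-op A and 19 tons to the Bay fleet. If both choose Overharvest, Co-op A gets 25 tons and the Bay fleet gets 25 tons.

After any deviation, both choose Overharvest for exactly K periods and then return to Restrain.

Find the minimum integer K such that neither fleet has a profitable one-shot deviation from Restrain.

IC: ρ(1−ρ^K)/(1−ρ) ≥ (87−58)/(58−25) = 29/33.
With ρ = 5/8: need 1 − ρ^K ≥ 29/33·(1−5/8)/(5/8), i.e. ρ^K ≤ 0.4727.
Since (5/8)^1 = 0.6250 and (5/8)^2 = 0.3906, the smallest such K is 2.

2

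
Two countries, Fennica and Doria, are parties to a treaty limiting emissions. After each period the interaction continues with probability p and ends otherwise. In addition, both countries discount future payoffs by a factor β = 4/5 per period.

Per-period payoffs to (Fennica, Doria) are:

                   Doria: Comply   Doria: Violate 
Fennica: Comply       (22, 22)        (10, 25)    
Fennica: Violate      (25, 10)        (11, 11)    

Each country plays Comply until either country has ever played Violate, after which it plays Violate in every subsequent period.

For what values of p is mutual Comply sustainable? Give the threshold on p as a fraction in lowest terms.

Expected continuation weight on next period's payoff is β·p = 4/5·p, which plays the role of the discount factor.
Cooperation requires 4/5·p ≥ (25−22)/(25−11) = 3/14, hence p ≥ 15/56.

15/56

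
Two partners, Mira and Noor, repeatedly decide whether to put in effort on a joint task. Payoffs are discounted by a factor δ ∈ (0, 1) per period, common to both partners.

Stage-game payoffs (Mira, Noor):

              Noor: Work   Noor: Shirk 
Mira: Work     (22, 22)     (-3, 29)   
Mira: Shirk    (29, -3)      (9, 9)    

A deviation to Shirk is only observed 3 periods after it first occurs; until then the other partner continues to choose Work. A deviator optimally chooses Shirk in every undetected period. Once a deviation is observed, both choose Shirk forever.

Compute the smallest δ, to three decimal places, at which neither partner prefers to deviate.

0.705

A deviator earns 29 for 3 periods, then 9 forever; cooperating earns 22 forever. Multiplying the IC by (1−δ):
22 ≥ 29(1−δ^3) + 9δ^3, so 20·δ^3 ≥ 7 and δ^3 ≥ 7/20.
δ ≥ (7/20)^(1/3) ≈ 0.705.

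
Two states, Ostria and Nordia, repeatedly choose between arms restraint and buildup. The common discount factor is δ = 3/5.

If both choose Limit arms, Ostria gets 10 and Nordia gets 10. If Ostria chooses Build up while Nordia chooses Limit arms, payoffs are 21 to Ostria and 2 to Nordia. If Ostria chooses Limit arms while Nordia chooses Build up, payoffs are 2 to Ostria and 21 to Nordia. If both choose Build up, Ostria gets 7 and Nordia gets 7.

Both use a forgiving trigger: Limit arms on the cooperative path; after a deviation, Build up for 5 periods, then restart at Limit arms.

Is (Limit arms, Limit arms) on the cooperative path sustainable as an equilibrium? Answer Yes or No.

No

IC: δ+…+δ^5 ≥ (21−10)/(10−7) = 11/3.
At δ = 3/5: partial sum = 1.3834 < 3.6667. Cooperation not sustainable.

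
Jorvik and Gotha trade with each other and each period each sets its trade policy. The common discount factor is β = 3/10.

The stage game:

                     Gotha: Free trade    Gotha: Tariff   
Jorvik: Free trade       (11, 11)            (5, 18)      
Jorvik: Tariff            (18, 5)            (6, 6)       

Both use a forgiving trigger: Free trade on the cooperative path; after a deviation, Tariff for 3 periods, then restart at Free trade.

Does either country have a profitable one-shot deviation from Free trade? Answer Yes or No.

Yes

A one-shot deviation gives 18 now, then 6 for 3 periods, then back to 11.
Gain from deviating: (18−11) today; loss: (11−6) in each of the next 3 periods.
No-deviation condition: (11−6)(β+…+β^3) ≥ 18−11, i.e. β+…+β^3 ≥ 7/5.
At β = 3/10: β+…+β^3 = 0.4170 < 1.4000.
So cooperation is not sustainable.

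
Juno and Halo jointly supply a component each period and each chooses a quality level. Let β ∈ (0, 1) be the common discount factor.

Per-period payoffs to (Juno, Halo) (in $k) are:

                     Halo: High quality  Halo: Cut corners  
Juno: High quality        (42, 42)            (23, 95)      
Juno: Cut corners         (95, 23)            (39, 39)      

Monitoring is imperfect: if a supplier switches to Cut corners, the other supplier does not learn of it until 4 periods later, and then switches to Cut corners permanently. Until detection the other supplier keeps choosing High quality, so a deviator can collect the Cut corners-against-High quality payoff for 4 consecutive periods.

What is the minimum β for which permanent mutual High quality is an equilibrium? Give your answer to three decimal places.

0.986

Deviating for the 4 undetected periods gains 95−42 = 53 per period over cooperation, then loses 42−39 = 3 per period forever once punishment starts.
Gain: 53(1 + β + … + β^3); loss: 3·β^4/(1−β).
No profitable deviation ⇔ 53(1−β^4) ≤ 3·β^4, i.e. β^4 ≥ 53/(53+3) = 53/56.
Hence β ≥ (53/56)^(1/4) ≈ 0.986.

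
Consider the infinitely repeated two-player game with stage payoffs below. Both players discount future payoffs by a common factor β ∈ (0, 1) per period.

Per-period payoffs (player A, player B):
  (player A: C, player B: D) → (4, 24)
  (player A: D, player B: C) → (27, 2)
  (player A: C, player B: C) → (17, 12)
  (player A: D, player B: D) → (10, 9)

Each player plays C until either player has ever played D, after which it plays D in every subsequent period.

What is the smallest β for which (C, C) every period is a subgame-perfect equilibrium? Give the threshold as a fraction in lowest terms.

For player A: deviation gain 27−17 = 10, per-period punishment loss 17−10 = 7. IC gives β ≥ 10/17.
For player B: gain 12, loss 3 per period, so β ≥ 12/15 = 4/5.
The tighter constraint is player B's, so cooperation needs β ≥ 4/5.

4/5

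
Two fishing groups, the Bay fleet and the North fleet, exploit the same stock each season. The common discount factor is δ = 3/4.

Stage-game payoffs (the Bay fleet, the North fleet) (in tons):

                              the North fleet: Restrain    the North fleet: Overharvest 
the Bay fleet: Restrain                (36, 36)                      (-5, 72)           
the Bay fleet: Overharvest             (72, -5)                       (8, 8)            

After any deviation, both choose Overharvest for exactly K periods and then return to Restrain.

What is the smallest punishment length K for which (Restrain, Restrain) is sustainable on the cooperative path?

No profitable deviation requires (36−8)(δ+…+δ^K) ≥ 72−36, i.e. δ+…+δ^K ≥ 9/7 ≈ 1.2857.
With δ = 3/4, the partial sums are K=1: 0.7500, K=2: 1.3125.
K = 2 is the first length at which the sum reaches 1.2857.

2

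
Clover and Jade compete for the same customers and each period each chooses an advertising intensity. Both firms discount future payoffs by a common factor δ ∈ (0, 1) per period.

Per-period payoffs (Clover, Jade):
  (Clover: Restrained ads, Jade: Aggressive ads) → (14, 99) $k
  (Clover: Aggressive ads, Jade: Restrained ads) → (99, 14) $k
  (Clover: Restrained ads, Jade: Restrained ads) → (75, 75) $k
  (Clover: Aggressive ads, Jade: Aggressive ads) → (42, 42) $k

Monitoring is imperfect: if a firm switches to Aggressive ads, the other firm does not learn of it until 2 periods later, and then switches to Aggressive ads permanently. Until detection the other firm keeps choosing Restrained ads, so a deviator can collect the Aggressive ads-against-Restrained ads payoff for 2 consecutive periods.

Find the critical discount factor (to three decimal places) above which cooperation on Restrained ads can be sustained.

Deviating for the 2 undetected periods gains 99−75 = 24 per period over cooperation, then loses 75−42 = 33 per period forever once punishment starts.
Gain: 24(1 + δ + … + δ^1); loss: 33·δ^2/(1−δ).
No profitable deviation ⇔ 24(1−δ^2) ≤ 33·δ^2, i.e. δ^2 ≥ 24/(24+33) = 8/19.
Hence δ ≥ (8/19)^(1/2) ≈ 0.649.

0.649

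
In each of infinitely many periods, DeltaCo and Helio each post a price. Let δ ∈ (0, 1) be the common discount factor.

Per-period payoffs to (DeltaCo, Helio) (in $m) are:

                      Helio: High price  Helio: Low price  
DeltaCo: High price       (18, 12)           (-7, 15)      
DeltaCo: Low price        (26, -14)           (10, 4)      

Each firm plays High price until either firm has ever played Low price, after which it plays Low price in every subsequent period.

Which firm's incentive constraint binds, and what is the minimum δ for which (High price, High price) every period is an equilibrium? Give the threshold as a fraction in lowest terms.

DeltaCo; δ ≥ 1/2

DeltaCo's threshold: (26−18)/(26−10) = 1/2.
Helio's threshold: (15−12)/(15−4) = 3/11.
1/2 > 3/11, so DeltaCo binds and δ* = 1/2.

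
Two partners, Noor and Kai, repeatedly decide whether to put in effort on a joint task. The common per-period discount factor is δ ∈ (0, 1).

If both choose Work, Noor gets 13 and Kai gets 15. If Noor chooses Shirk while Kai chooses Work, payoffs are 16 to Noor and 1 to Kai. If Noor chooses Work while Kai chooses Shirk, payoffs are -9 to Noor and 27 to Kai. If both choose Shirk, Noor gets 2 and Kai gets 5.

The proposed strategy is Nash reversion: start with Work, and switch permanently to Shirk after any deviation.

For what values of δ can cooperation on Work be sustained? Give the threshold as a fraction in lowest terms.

6/11

Noor: cooperation gives 13 each period; deviation gives 16 once then 2 forever.
  13/(1−δ) ≥ 16 + 2δ/(1−δ) ⇒ δ ≥ 3/14.
Kai: cooperation gives 15 each period; deviation gives 27 once then 5 forever.
  δ ≥ 12/22 = 6/11.
Both must hold, so the binding constraint is Kai's: δ ≥ 6/11.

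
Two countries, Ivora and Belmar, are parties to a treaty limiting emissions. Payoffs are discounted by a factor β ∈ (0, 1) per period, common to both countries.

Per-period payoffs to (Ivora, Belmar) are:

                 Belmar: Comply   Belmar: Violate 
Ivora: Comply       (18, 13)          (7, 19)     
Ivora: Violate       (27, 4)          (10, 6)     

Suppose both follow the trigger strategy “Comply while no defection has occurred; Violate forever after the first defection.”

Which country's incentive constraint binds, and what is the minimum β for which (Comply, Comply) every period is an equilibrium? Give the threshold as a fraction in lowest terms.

Ivora: cooperation gives 18 each period; deviation gives 27 once then 10 forever.
  18/(1−β) ≥ 27 + 10β/(1−β) ⇒ β ≥ 9/17.
Belmar: cooperation gives 13 each period; deviation gives 19 once then 6 forever.
  β ≥ 6/13.
Both must hold, so the binding constraint is Ivora's: β ≥ 9/17.

Ivora; β ≥ 9/17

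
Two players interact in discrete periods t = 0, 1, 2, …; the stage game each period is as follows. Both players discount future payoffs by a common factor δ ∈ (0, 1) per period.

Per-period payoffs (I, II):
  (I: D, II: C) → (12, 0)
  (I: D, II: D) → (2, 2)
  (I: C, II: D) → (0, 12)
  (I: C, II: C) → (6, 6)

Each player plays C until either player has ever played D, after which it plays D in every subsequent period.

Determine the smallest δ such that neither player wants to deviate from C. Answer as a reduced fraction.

6/(1−δ) ≥ 12 + 2δ/(1−δ)
6 ≥ 12 − 10δ
δ ≥ 6/10 = 3/5.

3/5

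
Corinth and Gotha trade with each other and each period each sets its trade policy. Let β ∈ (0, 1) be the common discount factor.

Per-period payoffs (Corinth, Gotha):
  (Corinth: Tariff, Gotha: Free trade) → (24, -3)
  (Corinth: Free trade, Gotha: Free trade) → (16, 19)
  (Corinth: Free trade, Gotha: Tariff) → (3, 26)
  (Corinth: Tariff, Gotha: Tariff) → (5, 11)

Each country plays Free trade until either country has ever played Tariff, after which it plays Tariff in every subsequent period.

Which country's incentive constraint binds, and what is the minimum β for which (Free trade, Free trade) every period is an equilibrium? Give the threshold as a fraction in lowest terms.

Gotha; β ≥ 7/15

Corinth's threshold: (24−16)/(24−5) = 8/19.
Gotha's threshold: (26−19)/(26−11) = 7/15.
8/19 < 7/15, so Gotha binds and β* = 7/15.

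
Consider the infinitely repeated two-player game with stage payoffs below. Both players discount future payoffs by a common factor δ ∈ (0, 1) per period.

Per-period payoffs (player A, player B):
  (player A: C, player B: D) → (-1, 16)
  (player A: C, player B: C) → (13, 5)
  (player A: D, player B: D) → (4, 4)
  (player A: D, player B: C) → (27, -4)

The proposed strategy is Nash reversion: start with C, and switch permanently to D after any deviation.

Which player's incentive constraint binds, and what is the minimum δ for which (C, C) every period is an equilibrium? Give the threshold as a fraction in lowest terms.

player B; δ ≥ 11/12

player A's threshold: (27−13)/(27−4) = 14/23.
player B's threshold: (16−5)/(16−4) = 11/12.
14/23 < 11/12, so player B binds and δ* = 11/12.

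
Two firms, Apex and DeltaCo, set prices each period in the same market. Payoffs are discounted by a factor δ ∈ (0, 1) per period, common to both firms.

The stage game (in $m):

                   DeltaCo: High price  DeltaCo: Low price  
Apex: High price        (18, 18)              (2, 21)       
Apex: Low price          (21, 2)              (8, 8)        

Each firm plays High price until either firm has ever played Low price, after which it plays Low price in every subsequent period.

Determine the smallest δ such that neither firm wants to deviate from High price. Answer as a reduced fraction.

18/(1−δ) ≥ 21 + 8δ/(1−δ)
18 ≥ 21 − 13δ
δ ≥ 3/13.

3/13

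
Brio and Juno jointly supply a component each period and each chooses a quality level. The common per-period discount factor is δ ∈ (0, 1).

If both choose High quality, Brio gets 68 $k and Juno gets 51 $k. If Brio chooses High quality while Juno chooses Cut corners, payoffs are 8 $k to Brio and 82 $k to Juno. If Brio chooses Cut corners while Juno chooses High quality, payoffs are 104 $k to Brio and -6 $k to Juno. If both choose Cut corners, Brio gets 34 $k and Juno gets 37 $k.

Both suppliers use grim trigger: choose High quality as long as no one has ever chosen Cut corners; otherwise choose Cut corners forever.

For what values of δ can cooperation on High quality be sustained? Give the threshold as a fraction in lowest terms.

Brio: cooperation gives 68 each period; deviation gives 104 once then 34 forever.
  68/(1−δ) ≥ 104 + 34δ/(1−δ) ⇒ δ ≥ 36/70 = 18/35.
Juno: cooperation gives 51 each period; deviation gives 82 once then 37 forever.
  δ ≥ 31/45.
Both must hold, so the binding constraint is Juno's: δ ≥ 31/45.

31/45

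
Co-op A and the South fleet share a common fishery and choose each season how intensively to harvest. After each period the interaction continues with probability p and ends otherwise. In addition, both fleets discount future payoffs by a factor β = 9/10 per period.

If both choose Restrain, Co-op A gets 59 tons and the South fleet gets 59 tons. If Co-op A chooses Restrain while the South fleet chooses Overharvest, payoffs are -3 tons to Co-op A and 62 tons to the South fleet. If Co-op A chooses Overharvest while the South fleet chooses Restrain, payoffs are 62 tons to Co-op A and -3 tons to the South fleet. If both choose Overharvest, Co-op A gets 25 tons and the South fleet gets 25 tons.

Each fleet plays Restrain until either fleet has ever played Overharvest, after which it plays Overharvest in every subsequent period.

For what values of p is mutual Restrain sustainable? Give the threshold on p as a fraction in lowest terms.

10/111

Expected continuation weight on next period's payoff is β·p = 9/10·p, which plays the role of the discount factor.
Cooperation requires 9/10·p ≥ (62−59)/(62−25) = 3/37, hence p ≥ 10/111.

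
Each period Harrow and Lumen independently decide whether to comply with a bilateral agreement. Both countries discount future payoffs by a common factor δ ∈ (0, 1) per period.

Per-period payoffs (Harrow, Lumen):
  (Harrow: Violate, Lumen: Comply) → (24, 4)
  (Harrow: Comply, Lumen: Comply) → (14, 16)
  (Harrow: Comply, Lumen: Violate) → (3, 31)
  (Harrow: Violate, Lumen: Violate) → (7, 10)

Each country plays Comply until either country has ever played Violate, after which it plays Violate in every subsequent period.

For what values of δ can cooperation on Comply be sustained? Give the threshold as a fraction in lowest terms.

Harrow: cooperation gives 14 each period; deviation gives 24 once then 7 forever.
  14/(1−δ) ≥ 24 + 7δ/(1−δ) ⇒ δ ≥ 10/17.
Lumen: cooperation gives 16 each period; deviation gives 31 once then 10 forever.
  δ ≥ 15/21 = 5/7.
Both must hold, so the binding constraint is Lumen's: δ ≥ 5/7.

5/7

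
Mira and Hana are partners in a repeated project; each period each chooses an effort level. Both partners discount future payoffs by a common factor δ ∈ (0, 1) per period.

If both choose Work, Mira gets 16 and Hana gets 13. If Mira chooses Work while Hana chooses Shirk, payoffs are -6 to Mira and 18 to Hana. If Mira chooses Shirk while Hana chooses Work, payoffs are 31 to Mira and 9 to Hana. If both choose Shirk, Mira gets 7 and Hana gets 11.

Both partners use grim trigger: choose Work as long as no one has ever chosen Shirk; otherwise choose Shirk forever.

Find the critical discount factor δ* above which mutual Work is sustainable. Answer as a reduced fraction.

5/7

Mira's threshold: (31−16)/(31−7) = 5/8.
Hana's threshold: (18−13)/(18−11) = 5/7.
5/8 < 5/7, so Hana binds and δ* = 5/7.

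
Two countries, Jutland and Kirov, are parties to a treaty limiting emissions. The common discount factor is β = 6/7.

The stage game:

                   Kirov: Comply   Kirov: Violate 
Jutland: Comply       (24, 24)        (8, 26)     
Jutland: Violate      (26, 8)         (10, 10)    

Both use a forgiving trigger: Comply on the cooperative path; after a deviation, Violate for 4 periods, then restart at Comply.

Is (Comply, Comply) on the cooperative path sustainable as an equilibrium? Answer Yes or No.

Yes

Comparing payoff streams over the 5 periods until play realigns: cooperate → 24(1+β+…+β^4); deviate → 26 + 10(β+…+β^4).
Cooperation is sustained iff (24−10)(β+…+β^4) ≥ 26−24.
β+…+β^4 = 6/7·(1−(6/7)^4)/(1−6/7) = 2.7613, and (26−24)/(24−10) = 0.1429.
2.7613 ≥ 0.1429, so cooperation is sustainable.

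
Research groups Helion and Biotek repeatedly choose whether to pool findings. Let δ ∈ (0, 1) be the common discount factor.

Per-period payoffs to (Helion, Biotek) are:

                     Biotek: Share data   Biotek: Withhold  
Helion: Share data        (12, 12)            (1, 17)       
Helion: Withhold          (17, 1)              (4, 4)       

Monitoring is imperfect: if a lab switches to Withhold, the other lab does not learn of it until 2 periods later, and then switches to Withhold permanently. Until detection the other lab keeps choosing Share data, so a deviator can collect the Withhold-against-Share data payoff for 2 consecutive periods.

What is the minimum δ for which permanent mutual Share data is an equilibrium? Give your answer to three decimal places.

0.620

A deviator earns 17 for 2 periods, then 4 forever; cooperating earns 12 forever. Multiplying the IC by (1−δ):
12 ≥ 17(1−δ^2) + 4δ^2, so 13·δ^2 ≥ 5 and δ^2 ≥ 5/13.
δ ≥ (5/13)^(1/2) ≈ 0.620.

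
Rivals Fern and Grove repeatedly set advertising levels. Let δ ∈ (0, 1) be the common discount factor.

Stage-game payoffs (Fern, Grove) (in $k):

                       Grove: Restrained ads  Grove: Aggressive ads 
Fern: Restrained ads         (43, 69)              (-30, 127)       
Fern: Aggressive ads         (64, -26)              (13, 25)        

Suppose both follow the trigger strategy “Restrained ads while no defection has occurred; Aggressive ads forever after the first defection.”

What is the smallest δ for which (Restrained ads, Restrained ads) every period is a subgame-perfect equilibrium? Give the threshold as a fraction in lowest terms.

29/51

Fern's threshold: (64−43)/(64−13) = 7/17.
Grove's threshold: (127−69)/(127−25) = 29/51.
7/17 < 29/51, so Grove binds and δ* = 29/51.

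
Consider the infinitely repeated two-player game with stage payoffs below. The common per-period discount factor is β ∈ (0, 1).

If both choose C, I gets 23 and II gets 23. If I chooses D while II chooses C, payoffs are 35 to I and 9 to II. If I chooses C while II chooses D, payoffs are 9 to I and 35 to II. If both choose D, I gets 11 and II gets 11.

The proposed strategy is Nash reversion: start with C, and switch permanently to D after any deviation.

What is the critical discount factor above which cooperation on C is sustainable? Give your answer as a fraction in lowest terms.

One-period gain from deviating is 35 − 23 = 12. The loss is 23 − 11 = 12 in every subsequent period, with present value 12·β/(1−β).
Deviation is unprofitable when 12·β/(1−β) ≥ 12, i.e. β/(1−β) ≥ 1.
Equivalently β ≥ 12/(12+12) = 1/2.

1/2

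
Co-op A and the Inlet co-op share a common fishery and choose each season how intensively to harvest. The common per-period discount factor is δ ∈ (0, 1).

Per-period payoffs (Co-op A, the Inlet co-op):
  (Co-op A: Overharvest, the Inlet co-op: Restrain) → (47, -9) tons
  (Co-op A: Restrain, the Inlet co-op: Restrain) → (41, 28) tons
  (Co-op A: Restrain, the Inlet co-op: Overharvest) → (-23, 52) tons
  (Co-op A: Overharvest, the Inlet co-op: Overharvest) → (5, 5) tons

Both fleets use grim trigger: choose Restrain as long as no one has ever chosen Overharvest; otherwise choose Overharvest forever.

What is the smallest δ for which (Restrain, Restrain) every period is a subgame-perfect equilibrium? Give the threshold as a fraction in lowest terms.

For Co-op A: deviation gain 47−41 = 6, per-period punishment loss 41−5 = 36. IC gives δ ≥ 6/42 = 1/7.
For the Inlet co-op: gain 24, loss 23 per period, so δ ≥ 24/47.
The tighter constraint is the Inlet co-op's, so cooperation needs δ ≥ 24/47.

24/47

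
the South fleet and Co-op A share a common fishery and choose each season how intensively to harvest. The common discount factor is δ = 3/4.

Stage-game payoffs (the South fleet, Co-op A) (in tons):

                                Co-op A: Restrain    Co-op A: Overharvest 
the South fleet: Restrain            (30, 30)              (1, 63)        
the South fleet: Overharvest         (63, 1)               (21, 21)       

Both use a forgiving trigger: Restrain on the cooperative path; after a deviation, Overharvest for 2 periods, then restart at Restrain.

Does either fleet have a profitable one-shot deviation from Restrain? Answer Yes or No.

Yes

IC: δ+…+δ^2 ≥ (63−30)/(30−21) = 11/3.
At δ = 3/4: partial sum = 1.3125 < 3.6667. Cooperation not sustainable.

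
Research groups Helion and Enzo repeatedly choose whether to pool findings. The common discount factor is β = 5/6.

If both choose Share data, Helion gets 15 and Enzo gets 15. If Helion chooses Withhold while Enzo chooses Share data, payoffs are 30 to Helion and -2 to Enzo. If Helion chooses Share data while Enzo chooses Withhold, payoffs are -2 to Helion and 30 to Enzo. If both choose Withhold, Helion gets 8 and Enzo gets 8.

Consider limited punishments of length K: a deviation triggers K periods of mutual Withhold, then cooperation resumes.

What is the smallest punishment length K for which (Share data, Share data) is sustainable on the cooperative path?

IC: β(1−β^K)/(1−β) ≥ (30−15)/(15−8) = 15/7.
With β = 5/6: need 1 − β^K ≥ 15/7·(1−5/6)/(5/6), i.e. β^K ≤ 0.5714.
Since (5/6)^3 = 0.5787 and (5/6)^4 = 0.4823, the smallest such K is 4.

4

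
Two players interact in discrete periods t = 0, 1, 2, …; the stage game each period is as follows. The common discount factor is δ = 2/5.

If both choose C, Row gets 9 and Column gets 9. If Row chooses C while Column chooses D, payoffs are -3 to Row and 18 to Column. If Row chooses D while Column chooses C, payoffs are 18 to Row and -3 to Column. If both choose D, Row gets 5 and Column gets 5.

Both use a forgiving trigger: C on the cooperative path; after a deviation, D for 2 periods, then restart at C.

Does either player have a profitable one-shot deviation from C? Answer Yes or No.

Yes

IC: δ+…+δ^2 ≥ (18−9)/(9−5) = 9/4.
At δ = 2/5: partial sum = 0.5600 < 2.2500. Cooperation not sustainable.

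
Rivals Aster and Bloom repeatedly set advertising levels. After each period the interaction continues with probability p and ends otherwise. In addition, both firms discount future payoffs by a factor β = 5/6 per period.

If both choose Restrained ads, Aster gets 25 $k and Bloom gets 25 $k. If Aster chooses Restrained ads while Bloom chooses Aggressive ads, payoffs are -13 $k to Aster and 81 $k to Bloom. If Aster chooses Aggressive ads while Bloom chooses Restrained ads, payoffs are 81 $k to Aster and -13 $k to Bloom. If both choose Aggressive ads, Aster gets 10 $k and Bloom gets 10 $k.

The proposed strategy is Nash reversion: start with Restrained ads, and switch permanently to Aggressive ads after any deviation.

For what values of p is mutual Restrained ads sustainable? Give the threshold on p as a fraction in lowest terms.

With continuation probability p and discount β, the effective per-period discount factor is βp.
Grim-trigger IC: βp ≥ (81−25)/(81−10) = 56/71.
So p ≥ (56/71)/(5/6) = 336/355.

336/355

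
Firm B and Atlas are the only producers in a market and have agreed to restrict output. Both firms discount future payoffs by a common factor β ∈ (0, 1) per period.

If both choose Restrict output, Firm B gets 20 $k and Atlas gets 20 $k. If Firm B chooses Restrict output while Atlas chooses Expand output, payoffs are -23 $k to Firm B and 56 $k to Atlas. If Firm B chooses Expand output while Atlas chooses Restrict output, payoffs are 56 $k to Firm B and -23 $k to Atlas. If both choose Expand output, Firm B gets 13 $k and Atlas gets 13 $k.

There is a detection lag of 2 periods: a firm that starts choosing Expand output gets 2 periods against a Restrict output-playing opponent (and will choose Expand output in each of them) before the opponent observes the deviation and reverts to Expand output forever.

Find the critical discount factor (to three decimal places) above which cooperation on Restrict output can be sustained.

0.915

A deviator earns 56 for 2 periods, then 13 forever; cooperating earns 20 forever. Multiplying the IC by (1−β):
20 ≥ 56(1−β^2) + 13β^2, so 43·β^2 ≥ 36 and β^2 ≥ 36/43.
β ≥ (36/43)^(1/2) ≈ 0.915.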